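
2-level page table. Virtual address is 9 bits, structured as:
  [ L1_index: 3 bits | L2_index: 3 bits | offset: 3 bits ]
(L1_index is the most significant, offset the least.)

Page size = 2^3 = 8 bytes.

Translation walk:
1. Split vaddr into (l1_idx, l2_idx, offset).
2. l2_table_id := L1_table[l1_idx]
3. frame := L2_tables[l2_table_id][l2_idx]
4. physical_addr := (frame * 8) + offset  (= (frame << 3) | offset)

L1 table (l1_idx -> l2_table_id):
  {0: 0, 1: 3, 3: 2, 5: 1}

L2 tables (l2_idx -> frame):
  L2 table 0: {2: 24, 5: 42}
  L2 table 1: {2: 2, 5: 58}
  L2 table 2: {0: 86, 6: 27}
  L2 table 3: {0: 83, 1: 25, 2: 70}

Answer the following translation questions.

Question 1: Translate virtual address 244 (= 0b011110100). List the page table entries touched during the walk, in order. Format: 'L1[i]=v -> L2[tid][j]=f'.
vaddr = 244 = 0b011110100
Split: l1_idx=3, l2_idx=6, offset=4

Answer: L1[3]=2 -> L2[2][6]=27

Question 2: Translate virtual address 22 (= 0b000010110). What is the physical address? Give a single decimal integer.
vaddr = 22 = 0b000010110
Split: l1_idx=0, l2_idx=2, offset=6
L1[0] = 0
L2[0][2] = 24
paddr = 24 * 8 + 6 = 198

Answer: 198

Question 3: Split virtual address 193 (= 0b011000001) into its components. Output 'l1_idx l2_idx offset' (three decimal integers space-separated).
vaddr = 193 = 0b011000001
  top 3 bits -> l1_idx = 3
  next 3 bits -> l2_idx = 0
  bottom 3 bits -> offset = 1

Answer: 3 0 1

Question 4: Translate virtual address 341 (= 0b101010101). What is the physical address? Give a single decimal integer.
Answer: 21

Derivation:
vaddr = 341 = 0b101010101
Split: l1_idx=5, l2_idx=2, offset=5
L1[5] = 1
L2[1][2] = 2
paddr = 2 * 8 + 5 = 21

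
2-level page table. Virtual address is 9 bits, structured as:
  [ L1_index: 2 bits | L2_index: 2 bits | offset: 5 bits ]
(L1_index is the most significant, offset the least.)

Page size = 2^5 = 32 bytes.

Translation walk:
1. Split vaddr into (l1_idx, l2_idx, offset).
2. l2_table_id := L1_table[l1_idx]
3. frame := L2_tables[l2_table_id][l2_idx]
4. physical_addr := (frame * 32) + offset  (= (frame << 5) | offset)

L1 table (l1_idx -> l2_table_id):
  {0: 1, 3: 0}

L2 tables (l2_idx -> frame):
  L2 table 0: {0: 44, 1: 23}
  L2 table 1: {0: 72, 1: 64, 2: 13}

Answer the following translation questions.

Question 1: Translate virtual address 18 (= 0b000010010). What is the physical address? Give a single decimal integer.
Answer: 2322

Derivation:
vaddr = 18 = 0b000010010
Split: l1_idx=0, l2_idx=0, offset=18
L1[0] = 1
L2[1][0] = 72
paddr = 72 * 32 + 18 = 2322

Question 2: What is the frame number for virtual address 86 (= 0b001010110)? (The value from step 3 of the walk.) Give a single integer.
Answer: 13

Derivation:
vaddr = 86: l1_idx=0, l2_idx=2
L1[0] = 1; L2[1][2] = 13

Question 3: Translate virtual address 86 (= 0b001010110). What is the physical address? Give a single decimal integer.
Answer: 438

Derivation:
vaddr = 86 = 0b001010110
Split: l1_idx=0, l2_idx=2, offset=22
L1[0] = 1
L2[1][2] = 13
paddr = 13 * 32 + 22 = 438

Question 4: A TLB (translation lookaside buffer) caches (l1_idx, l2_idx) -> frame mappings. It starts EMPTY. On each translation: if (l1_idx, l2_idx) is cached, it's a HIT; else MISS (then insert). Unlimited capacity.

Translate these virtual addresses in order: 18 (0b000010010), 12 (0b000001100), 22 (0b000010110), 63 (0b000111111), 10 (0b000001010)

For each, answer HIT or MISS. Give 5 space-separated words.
Answer: MISS HIT HIT MISS HIT

Derivation:
vaddr=18: (0,0) not in TLB -> MISS, insert
vaddr=12: (0,0) in TLB -> HIT
vaddr=22: (0,0) in TLB -> HIT
vaddr=63: (0,1) not in TLB -> MISS, insert
vaddr=10: (0,0) in TLB -> HIT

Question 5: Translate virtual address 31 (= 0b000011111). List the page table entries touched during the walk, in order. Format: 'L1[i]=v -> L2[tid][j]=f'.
Answer: L1[0]=1 -> L2[1][0]=72

Derivation:
vaddr = 31 = 0b000011111
Split: l1_idx=0, l2_idx=0, offset=31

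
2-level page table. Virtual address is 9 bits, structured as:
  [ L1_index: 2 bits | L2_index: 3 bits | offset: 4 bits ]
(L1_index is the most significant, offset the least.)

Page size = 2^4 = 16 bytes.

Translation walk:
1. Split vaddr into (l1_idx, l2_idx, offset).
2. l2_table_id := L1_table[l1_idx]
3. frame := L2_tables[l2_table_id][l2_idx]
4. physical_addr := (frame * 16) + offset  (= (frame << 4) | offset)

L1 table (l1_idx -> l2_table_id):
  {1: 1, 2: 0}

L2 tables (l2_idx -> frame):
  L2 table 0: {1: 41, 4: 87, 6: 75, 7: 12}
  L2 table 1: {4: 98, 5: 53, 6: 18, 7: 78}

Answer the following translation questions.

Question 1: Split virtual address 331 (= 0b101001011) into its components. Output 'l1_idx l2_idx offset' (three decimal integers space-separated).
vaddr = 331 = 0b101001011
  top 2 bits -> l1_idx = 2
  next 3 bits -> l2_idx = 4
  bottom 4 bits -> offset = 11

Answer: 2 4 11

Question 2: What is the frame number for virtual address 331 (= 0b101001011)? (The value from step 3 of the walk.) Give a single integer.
Answer: 87

Derivation:
vaddr = 331: l1_idx=2, l2_idx=4
L1[2] = 0; L2[0][4] = 87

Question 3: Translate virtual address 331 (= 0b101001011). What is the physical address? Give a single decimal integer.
Answer: 1403

Derivation:
vaddr = 331 = 0b101001011
Split: l1_idx=2, l2_idx=4, offset=11
L1[2] = 0
L2[0][4] = 87
paddr = 87 * 16 + 11 = 1403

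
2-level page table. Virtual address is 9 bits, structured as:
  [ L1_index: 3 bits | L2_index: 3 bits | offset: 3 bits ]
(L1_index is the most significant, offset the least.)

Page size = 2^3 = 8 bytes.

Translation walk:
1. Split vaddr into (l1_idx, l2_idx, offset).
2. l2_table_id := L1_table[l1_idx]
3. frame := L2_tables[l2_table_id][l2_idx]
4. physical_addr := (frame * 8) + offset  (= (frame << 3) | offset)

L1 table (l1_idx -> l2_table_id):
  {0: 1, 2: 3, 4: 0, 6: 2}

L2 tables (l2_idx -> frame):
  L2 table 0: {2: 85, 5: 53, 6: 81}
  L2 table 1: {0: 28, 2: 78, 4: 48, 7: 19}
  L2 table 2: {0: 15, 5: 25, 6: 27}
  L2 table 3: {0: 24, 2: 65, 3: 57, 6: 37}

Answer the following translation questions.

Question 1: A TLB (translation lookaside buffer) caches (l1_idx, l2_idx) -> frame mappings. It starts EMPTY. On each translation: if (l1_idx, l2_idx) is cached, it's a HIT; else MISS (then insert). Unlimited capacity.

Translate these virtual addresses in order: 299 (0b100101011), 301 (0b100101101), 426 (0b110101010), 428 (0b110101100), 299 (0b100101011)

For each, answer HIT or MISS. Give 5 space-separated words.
Answer: MISS HIT MISS HIT HIT

Derivation:
vaddr=299: (4,5) not in TLB -> MISS, insert
vaddr=301: (4,5) in TLB -> HIT
vaddr=426: (6,5) not in TLB -> MISS, insert
vaddr=428: (6,5) in TLB -> HIT
vaddr=299: (4,5) in TLB -> HIT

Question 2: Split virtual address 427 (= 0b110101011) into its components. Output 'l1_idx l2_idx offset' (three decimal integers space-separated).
vaddr = 427 = 0b110101011
  top 3 bits -> l1_idx = 6
  next 3 bits -> l2_idx = 5
  bottom 3 bits -> offset = 3

Answer: 6 5 3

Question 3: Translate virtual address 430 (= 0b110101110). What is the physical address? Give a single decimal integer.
vaddr = 430 = 0b110101110
Split: l1_idx=6, l2_idx=5, offset=6
L1[6] = 2
L2[2][5] = 25
paddr = 25 * 8 + 6 = 206

Answer: 206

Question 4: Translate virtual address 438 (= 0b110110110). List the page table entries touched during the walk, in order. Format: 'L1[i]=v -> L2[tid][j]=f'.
vaddr = 438 = 0b110110110
Split: l1_idx=6, l2_idx=6, offset=6

Answer: L1[6]=2 -> L2[2][6]=27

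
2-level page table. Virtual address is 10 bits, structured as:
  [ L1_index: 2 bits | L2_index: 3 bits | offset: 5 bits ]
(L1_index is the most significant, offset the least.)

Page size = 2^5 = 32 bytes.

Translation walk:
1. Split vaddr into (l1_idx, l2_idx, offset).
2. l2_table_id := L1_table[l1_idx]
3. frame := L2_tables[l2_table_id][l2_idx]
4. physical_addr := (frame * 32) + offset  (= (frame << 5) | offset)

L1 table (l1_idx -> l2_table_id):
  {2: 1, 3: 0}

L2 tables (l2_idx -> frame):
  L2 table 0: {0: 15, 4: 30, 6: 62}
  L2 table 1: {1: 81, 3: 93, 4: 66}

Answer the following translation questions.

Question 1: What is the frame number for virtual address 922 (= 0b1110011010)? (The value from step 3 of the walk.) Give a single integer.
vaddr = 922: l1_idx=3, l2_idx=4
L1[3] = 0; L2[0][4] = 30

Answer: 30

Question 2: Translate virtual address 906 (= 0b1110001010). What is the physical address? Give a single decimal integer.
vaddr = 906 = 0b1110001010
Split: l1_idx=3, l2_idx=4, offset=10
L1[3] = 0
L2[0][4] = 30
paddr = 30 * 32 + 10 = 970

Answer: 970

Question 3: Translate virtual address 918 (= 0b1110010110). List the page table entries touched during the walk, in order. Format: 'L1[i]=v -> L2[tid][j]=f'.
vaddr = 918 = 0b1110010110
Split: l1_idx=3, l2_idx=4, offset=22

Answer: L1[3]=0 -> L2[0][4]=30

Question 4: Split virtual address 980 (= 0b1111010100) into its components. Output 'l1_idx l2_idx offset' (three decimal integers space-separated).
Answer: 3 6 20

Derivation:
vaddr = 980 = 0b1111010100
  top 2 bits -> l1_idx = 3
  next 3 bits -> l2_idx = 6
  bottom 5 bits -> offset = 20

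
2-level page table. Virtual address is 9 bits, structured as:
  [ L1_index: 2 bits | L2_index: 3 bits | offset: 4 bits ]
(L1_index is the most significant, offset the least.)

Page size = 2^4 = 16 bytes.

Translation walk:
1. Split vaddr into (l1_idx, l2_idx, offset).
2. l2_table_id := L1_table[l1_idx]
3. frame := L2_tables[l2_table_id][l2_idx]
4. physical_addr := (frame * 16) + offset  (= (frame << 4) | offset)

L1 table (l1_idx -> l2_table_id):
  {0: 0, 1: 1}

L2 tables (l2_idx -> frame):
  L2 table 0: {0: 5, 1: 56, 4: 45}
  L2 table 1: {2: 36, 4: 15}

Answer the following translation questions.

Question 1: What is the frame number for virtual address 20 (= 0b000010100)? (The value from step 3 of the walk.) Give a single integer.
Answer: 56

Derivation:
vaddr = 20: l1_idx=0, l2_idx=1
L1[0] = 0; L2[0][1] = 56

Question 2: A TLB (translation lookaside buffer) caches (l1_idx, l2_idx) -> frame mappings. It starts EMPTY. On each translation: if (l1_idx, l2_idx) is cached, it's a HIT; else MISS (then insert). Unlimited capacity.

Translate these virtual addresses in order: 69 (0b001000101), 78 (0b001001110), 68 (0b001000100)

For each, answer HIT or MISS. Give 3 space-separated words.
Answer: MISS HIT HIT

Derivation:
vaddr=69: (0,4) not in TLB -> MISS, insert
vaddr=78: (0,4) in TLB -> HIT
vaddr=68: (0,4) in TLB -> HIT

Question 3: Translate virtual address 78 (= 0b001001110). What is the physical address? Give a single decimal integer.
Answer: 734

Derivation:
vaddr = 78 = 0b001001110
Split: l1_idx=0, l2_idx=4, offset=14
L1[0] = 0
L2[0][4] = 45
paddr = 45 * 16 + 14 = 734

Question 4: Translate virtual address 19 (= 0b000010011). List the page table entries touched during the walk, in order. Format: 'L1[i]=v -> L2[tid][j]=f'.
Answer: L1[0]=0 -> L2[0][1]=56

Derivation:
vaddr = 19 = 0b000010011
Split: l1_idx=0, l2_idx=1, offset=3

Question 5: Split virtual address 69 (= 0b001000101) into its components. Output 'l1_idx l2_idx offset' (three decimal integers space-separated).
Answer: 0 4 5

Derivation:
vaddr = 69 = 0b001000101
  top 2 bits -> l1_idx = 0
  next 3 bits -> l2_idx = 4
  bottom 4 bits -> offset = 5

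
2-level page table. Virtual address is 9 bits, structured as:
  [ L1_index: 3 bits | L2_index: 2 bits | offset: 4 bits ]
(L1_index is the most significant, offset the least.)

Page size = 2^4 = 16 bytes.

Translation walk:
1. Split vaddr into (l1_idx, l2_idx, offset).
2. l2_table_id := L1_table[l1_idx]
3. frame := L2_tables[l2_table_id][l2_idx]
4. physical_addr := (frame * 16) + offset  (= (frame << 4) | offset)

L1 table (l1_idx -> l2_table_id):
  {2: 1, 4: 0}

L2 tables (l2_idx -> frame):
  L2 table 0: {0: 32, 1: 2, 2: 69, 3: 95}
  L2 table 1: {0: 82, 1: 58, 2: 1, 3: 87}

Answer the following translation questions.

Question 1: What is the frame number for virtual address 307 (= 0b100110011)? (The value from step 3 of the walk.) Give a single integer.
Answer: 95

Derivation:
vaddr = 307: l1_idx=4, l2_idx=3
L1[4] = 0; L2[0][3] = 95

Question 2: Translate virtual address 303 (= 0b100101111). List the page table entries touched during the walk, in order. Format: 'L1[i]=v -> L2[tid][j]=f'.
vaddr = 303 = 0b100101111
Split: l1_idx=4, l2_idx=2, offset=15

Answer: L1[4]=0 -> L2[0][2]=69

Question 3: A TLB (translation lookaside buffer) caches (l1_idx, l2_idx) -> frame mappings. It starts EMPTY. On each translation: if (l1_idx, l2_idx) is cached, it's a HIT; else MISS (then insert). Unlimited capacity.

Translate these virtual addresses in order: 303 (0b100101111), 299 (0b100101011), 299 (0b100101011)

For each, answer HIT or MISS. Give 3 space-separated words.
Answer: MISS HIT HIT

Derivation:
vaddr=303: (4,2) not in TLB -> MISS, insert
vaddr=299: (4,2) in TLB -> HIT
vaddr=299: (4,2) in TLB -> HIT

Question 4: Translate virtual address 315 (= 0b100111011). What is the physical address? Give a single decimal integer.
Answer: 1531

Derivation:
vaddr = 315 = 0b100111011
Split: l1_idx=4, l2_idx=3, offset=11
L1[4] = 0
L2[0][3] = 95
paddr = 95 * 16 + 11 = 1531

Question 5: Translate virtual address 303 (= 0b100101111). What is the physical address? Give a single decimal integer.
vaddr = 303 = 0b100101111
Split: l1_idx=4, l2_idx=2, offset=15
L1[4] = 0
L2[0][2] = 69
paddr = 69 * 16 + 15 = 1119

Answer: 1119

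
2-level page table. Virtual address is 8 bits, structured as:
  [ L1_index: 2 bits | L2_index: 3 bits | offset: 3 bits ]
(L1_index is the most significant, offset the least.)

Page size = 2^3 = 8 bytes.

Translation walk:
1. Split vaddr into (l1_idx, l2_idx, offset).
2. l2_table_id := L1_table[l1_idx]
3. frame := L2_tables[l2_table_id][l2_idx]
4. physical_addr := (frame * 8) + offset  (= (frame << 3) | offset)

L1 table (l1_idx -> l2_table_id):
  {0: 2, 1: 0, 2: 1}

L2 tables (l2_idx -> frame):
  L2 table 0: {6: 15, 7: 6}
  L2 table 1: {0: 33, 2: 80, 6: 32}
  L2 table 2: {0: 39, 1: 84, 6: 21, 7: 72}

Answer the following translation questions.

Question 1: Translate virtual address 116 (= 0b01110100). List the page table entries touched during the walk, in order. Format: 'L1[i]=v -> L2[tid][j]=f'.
vaddr = 116 = 0b01110100
Split: l1_idx=1, l2_idx=6, offset=4

Answer: L1[1]=0 -> L2[0][6]=15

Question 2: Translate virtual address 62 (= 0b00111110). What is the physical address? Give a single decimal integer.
Answer: 582

Derivation:
vaddr = 62 = 0b00111110
Split: l1_idx=0, l2_idx=7, offset=6
L1[0] = 2
L2[2][7] = 72
paddr = 72 * 8 + 6 = 582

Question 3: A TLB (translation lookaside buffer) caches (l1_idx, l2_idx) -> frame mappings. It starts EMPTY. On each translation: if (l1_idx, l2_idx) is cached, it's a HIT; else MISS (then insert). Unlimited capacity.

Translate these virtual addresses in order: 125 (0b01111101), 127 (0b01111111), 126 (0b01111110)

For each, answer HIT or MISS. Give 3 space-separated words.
Answer: MISS HIT HIT

Derivation:
vaddr=125: (1,7) not in TLB -> MISS, insert
vaddr=127: (1,7) in TLB -> HIT
vaddr=126: (1,7) in TLB -> HIT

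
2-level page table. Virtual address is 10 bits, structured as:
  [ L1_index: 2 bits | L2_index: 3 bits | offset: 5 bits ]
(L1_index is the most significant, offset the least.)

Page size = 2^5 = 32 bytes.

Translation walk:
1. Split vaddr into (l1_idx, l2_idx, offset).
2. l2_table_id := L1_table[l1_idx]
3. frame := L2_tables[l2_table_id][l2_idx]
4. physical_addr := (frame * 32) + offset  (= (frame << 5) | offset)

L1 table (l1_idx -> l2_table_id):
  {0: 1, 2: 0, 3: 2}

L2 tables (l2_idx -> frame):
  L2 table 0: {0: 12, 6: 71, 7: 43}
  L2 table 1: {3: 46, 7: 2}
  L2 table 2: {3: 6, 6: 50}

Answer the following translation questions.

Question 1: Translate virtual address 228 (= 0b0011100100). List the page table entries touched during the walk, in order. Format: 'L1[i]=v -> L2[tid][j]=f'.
vaddr = 228 = 0b0011100100
Split: l1_idx=0, l2_idx=7, offset=4

Answer: L1[0]=1 -> L2[1][7]=2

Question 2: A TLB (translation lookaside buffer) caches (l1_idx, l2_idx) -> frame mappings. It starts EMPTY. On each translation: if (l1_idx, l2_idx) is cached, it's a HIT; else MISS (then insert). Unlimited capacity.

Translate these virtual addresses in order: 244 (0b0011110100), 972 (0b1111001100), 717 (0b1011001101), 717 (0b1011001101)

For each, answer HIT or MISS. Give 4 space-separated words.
vaddr=244: (0,7) not in TLB -> MISS, insert
vaddr=972: (3,6) not in TLB -> MISS, insert
vaddr=717: (2,6) not in TLB -> MISS, insert
vaddr=717: (2,6) in TLB -> HIT

Answer: MISS MISS MISS HIT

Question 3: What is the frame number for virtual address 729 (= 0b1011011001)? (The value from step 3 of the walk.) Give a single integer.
vaddr = 729: l1_idx=2, l2_idx=6
L1[2] = 0; L2[0][6] = 71

Answer: 71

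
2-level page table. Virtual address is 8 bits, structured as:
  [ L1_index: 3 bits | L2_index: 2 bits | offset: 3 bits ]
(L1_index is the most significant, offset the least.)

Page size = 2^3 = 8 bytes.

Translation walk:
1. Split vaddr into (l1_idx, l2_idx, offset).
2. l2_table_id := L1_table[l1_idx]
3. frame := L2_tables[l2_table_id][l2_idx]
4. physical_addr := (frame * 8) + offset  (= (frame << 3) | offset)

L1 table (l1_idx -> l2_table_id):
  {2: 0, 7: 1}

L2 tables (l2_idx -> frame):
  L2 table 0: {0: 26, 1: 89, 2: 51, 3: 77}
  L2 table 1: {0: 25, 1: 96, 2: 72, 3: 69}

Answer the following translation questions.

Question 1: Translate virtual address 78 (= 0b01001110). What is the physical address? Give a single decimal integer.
Answer: 718

Derivation:
vaddr = 78 = 0b01001110
Split: l1_idx=2, l2_idx=1, offset=6
L1[2] = 0
L2[0][1] = 89
paddr = 89 * 8 + 6 = 718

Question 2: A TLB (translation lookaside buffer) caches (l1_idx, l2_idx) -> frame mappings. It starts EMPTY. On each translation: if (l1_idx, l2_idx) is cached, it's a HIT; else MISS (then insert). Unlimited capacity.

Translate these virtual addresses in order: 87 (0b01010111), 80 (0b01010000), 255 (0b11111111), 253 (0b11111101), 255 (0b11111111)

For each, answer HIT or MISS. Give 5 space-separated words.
Answer: MISS HIT MISS HIT HIT

Derivation:
vaddr=87: (2,2) not in TLB -> MISS, insert
vaddr=80: (2,2) in TLB -> HIT
vaddr=255: (7,3) not in TLB -> MISS, insert
vaddr=253: (7,3) in TLB -> HIT
vaddr=255: (7,3) in TLB -> HIT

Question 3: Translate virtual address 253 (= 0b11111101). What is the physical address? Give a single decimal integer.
Answer: 557

Derivation:
vaddr = 253 = 0b11111101
Split: l1_idx=7, l2_idx=3, offset=5
L1[7] = 1
L2[1][3] = 69
paddr = 69 * 8 + 5 = 557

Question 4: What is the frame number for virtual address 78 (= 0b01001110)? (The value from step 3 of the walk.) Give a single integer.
Answer: 89

Derivation:
vaddr = 78: l1_idx=2, l2_idx=1
L1[2] = 0; L2[0][1] = 89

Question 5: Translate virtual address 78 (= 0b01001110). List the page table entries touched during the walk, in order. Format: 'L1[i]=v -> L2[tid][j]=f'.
Answer: L1[2]=0 -> L2[0][1]=89

Derivation:
vaddr = 78 = 0b01001110
Split: l1_idx=2, l2_idx=1, offset=6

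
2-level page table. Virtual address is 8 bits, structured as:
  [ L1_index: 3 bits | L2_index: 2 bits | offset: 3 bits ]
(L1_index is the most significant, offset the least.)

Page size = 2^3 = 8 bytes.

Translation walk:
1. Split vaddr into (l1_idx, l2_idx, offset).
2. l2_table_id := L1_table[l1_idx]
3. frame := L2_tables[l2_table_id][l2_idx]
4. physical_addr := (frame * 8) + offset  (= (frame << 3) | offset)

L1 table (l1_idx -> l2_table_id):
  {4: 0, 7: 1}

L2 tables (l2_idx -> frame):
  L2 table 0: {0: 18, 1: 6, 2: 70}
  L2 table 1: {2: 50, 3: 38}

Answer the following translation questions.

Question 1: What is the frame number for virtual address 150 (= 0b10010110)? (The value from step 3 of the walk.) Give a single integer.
vaddr = 150: l1_idx=4, l2_idx=2
L1[4] = 0; L2[0][2] = 70

Answer: 70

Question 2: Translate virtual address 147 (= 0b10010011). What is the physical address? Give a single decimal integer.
Answer: 563

Derivation:
vaddr = 147 = 0b10010011
Split: l1_idx=4, l2_idx=2, offset=3
L1[4] = 0
L2[0][2] = 70
paddr = 70 * 8 + 3 = 563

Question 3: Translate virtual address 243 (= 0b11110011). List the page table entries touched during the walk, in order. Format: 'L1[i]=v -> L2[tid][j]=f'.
vaddr = 243 = 0b11110011
Split: l1_idx=7, l2_idx=2, offset=3

Answer: L1[7]=1 -> L2[1][2]=50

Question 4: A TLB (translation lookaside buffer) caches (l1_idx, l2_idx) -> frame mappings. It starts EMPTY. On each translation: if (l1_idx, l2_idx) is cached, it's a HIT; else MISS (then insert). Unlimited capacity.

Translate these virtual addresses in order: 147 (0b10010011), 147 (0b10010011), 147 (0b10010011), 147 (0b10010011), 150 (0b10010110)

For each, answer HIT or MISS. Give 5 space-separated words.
vaddr=147: (4,2) not in TLB -> MISS, insert
vaddr=147: (4,2) in TLB -> HIT
vaddr=147: (4,2) in TLB -> HIT
vaddr=147: (4,2) in TLB -> HIT
vaddr=150: (4,2) in TLB -> HIT

Answer: MISS HIT HIT HIT HIT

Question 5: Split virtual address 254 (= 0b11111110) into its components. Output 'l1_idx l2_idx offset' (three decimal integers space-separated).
Answer: 7 3 6

Derivation:
vaddr = 254 = 0b11111110
  top 3 bits -> l1_idx = 7
  next 2 bits -> l2_idx = 3
  bottom 3 bits -> offset = 6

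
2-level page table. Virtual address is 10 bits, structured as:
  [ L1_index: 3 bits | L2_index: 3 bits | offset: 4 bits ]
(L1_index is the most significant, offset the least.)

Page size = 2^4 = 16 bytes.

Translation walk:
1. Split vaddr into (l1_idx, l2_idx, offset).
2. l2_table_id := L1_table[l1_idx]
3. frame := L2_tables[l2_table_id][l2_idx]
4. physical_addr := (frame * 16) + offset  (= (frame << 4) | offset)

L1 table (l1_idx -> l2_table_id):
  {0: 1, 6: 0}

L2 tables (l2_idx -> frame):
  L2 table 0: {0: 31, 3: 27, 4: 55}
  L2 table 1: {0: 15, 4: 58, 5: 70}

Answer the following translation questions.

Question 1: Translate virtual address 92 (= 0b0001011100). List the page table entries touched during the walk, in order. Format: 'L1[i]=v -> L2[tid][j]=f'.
Answer: L1[0]=1 -> L2[1][5]=70

Derivation:
vaddr = 92 = 0b0001011100
Split: l1_idx=0, l2_idx=5, offset=12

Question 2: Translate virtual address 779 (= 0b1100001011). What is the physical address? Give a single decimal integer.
Answer: 507

Derivation:
vaddr = 779 = 0b1100001011
Split: l1_idx=6, l2_idx=0, offset=11
L1[6] = 0
L2[0][0] = 31
paddr = 31 * 16 + 11 = 507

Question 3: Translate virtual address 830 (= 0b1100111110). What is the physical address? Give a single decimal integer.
Answer: 446

Derivation:
vaddr = 830 = 0b1100111110
Split: l1_idx=6, l2_idx=3, offset=14
L1[6] = 0
L2[0][3] = 27
paddr = 27 * 16 + 14 = 446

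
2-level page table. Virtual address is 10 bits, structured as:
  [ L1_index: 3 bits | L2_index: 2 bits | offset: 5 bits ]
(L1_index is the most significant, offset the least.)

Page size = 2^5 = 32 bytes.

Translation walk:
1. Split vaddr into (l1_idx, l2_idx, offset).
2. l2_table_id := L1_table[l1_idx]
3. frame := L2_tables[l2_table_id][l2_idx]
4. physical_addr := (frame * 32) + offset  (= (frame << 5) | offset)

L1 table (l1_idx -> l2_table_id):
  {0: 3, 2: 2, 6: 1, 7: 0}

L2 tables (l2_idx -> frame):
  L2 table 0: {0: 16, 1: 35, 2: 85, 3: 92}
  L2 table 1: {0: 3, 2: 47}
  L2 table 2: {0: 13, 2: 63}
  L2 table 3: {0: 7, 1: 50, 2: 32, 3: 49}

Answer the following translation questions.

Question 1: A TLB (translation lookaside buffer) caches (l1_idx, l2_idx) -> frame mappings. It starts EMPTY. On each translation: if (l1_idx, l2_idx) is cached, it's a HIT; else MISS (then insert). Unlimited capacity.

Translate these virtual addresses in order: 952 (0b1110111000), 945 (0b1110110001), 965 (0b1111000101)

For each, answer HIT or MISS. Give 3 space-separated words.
Answer: MISS HIT MISS

Derivation:
vaddr=952: (7,1) not in TLB -> MISS, insert
vaddr=945: (7,1) in TLB -> HIT
vaddr=965: (7,2) not in TLB -> MISS, insert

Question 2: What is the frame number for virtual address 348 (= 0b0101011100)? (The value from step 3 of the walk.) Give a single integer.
Answer: 63

Derivation:
vaddr = 348: l1_idx=2, l2_idx=2
L1[2] = 2; L2[2][2] = 63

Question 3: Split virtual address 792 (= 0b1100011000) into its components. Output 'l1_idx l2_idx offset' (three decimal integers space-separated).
vaddr = 792 = 0b1100011000
  top 3 bits -> l1_idx = 6
  next 2 bits -> l2_idx = 0
  bottom 5 bits -> offset = 24

Answer: 6 0 24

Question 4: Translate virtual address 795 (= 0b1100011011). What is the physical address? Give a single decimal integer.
vaddr = 795 = 0b1100011011
Split: l1_idx=6, l2_idx=0, offset=27
L1[6] = 1
L2[1][0] = 3
paddr = 3 * 32 + 27 = 123

Answer: 123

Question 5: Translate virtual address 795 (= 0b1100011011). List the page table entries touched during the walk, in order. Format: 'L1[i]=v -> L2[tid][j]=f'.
Answer: L1[6]=1 -> L2[1][0]=3

Derivation:
vaddr = 795 = 0b1100011011
Split: l1_idx=6, l2_idx=0, offset=27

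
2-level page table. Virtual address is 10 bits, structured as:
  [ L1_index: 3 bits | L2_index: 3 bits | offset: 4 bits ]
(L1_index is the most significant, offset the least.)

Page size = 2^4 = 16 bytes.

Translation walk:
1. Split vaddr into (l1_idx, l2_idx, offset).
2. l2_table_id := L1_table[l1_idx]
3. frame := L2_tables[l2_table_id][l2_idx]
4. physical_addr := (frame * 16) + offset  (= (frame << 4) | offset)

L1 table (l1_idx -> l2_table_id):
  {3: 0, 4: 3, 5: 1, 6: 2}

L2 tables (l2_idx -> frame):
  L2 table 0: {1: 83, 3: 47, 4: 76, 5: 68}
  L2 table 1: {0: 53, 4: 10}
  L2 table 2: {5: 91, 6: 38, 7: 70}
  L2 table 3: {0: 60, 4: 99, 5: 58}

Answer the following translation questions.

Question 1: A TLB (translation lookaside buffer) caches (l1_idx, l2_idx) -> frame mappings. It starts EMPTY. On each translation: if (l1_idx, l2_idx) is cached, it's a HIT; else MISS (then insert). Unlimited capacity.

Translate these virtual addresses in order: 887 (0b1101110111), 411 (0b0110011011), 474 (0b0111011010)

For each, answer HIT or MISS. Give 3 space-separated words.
Answer: MISS MISS MISS

Derivation:
vaddr=887: (6,7) not in TLB -> MISS, insert
vaddr=411: (3,1) not in TLB -> MISS, insert
vaddr=474: (3,5) not in TLB -> MISS, insert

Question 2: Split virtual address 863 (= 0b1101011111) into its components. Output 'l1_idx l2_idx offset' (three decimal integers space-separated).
vaddr = 863 = 0b1101011111
  top 3 bits -> l1_idx = 6
  next 3 bits -> l2_idx = 5
  bottom 4 bits -> offset = 15

Answer: 6 5 15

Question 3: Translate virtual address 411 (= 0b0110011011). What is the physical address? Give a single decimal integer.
Answer: 1339

Derivation:
vaddr = 411 = 0b0110011011
Split: l1_idx=3, l2_idx=1, offset=11
L1[3] = 0
L2[0][1] = 83
paddr = 83 * 16 + 11 = 1339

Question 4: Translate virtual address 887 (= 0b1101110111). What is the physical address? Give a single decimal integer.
vaddr = 887 = 0b1101110111
Split: l1_idx=6, l2_idx=7, offset=7
L1[6] = 2
L2[2][7] = 70
paddr = 70 * 16 + 7 = 1127

Answer: 1127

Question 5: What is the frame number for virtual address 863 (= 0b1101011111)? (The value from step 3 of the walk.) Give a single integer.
Answer: 91

Derivation:
vaddr = 863: l1_idx=6, l2_idx=5
L1[6] = 2; L2[2][5] = 91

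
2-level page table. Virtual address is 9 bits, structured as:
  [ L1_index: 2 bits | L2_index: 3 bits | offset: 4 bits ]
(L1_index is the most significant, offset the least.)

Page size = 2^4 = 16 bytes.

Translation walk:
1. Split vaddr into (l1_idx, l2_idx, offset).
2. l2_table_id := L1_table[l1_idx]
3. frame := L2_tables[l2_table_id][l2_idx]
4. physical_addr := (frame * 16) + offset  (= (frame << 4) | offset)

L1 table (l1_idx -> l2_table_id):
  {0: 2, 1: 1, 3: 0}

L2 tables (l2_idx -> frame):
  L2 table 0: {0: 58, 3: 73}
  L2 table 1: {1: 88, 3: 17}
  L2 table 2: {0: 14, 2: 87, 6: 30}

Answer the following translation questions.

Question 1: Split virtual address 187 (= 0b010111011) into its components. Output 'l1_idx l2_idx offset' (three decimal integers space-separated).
vaddr = 187 = 0b010111011
  top 2 bits -> l1_idx = 1
  next 3 bits -> l2_idx = 3
  bottom 4 bits -> offset = 11

Answer: 1 3 11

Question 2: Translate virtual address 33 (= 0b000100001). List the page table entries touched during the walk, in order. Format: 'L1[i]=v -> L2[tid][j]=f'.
Answer: L1[0]=2 -> L2[2][2]=87

Derivation:
vaddr = 33 = 0b000100001
Split: l1_idx=0, l2_idx=2, offset=1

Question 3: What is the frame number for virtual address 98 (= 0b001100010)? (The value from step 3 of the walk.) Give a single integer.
vaddr = 98: l1_idx=0, l2_idx=6
L1[0] = 2; L2[2][6] = 30

Answer: 30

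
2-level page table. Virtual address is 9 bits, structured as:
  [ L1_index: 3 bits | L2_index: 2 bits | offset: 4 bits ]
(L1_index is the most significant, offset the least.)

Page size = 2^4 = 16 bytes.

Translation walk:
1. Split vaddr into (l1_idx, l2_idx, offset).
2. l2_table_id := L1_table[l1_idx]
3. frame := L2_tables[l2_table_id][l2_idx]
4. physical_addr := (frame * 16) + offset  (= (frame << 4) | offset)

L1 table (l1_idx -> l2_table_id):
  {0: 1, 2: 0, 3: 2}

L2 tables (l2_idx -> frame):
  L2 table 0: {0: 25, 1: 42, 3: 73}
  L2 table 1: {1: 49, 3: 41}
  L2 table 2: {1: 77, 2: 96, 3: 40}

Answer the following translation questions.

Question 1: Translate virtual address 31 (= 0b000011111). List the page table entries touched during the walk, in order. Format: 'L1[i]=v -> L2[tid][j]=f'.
vaddr = 31 = 0b000011111
Split: l1_idx=0, l2_idx=1, offset=15

Answer: L1[0]=1 -> L2[1][1]=49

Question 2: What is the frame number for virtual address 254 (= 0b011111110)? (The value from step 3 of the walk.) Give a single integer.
vaddr = 254: l1_idx=3, l2_idx=3
L1[3] = 2; L2[2][3] = 40

Answer: 40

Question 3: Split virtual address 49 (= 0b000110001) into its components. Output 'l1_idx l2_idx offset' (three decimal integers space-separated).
vaddr = 49 = 0b000110001
  top 3 bits -> l1_idx = 0
  next 2 bits -> l2_idx = 3
  bottom 4 bits -> offset = 1

Answer: 0 3 1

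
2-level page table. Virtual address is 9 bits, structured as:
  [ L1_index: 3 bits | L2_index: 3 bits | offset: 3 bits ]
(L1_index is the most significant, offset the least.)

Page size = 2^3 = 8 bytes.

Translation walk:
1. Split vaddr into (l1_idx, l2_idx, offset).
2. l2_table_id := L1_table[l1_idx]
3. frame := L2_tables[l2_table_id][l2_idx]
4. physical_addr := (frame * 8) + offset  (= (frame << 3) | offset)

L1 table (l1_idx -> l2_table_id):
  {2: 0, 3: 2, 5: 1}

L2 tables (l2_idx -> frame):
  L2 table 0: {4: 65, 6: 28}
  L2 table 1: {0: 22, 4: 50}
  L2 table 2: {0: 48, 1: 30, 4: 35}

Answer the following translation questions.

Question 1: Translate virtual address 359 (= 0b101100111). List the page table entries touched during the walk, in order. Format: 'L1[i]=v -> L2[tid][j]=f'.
Answer: L1[5]=1 -> L2[1][4]=50

Derivation:
vaddr = 359 = 0b101100111
Split: l1_idx=5, l2_idx=4, offset=7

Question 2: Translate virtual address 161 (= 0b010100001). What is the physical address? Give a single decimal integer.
vaddr = 161 = 0b010100001
Split: l1_idx=2, l2_idx=4, offset=1
L1[2] = 0
L2[0][4] = 65
paddr = 65 * 8 + 1 = 521

Answer: 521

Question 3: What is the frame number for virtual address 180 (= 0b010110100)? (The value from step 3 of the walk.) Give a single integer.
Answer: 28

Derivation:
vaddr = 180: l1_idx=2, l2_idx=6
L1[2] = 0; L2[0][6] = 28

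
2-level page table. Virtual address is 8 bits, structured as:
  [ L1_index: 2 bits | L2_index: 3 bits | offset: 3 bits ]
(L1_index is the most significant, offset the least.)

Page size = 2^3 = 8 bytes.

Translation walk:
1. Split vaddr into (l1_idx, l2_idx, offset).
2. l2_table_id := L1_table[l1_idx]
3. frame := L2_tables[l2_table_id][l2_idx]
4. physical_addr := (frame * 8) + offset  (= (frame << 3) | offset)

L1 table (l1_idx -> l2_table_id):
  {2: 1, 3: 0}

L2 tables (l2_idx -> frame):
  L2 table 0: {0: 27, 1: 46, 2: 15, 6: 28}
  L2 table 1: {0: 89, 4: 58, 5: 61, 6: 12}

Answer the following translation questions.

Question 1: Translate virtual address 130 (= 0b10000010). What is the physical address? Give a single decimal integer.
vaddr = 130 = 0b10000010
Split: l1_idx=2, l2_idx=0, offset=2
L1[2] = 1
L2[1][0] = 89
paddr = 89 * 8 + 2 = 714

Answer: 714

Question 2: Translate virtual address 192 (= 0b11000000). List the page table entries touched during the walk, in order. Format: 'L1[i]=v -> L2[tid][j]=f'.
Answer: L1[3]=0 -> L2[0][0]=27

Derivation:
vaddr = 192 = 0b11000000
Split: l1_idx=3, l2_idx=0, offset=0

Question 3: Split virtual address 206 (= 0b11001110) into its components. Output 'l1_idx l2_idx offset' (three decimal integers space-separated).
vaddr = 206 = 0b11001110
  top 2 bits -> l1_idx = 3
  next 3 bits -> l2_idx = 1
  bottom 3 bits -> offset = 6

Answer: 3 1 6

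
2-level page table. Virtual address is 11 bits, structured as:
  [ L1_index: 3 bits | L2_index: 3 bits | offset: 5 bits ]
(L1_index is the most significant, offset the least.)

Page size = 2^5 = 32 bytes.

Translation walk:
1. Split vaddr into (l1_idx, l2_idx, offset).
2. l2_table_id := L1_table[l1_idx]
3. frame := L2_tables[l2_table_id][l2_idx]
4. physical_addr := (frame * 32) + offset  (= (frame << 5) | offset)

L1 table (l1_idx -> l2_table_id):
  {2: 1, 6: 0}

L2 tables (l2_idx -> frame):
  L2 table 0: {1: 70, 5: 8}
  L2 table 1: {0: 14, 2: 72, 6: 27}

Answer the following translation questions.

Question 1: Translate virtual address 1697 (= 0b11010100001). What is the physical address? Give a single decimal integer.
Answer: 257

Derivation:
vaddr = 1697 = 0b11010100001
Split: l1_idx=6, l2_idx=5, offset=1
L1[6] = 0
L2[0][5] = 8
paddr = 8 * 32 + 1 = 257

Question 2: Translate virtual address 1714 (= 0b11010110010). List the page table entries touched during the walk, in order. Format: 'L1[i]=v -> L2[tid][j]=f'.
Answer: L1[6]=0 -> L2[0][5]=8

Derivation:
vaddr = 1714 = 0b11010110010
Split: l1_idx=6, l2_idx=5, offset=18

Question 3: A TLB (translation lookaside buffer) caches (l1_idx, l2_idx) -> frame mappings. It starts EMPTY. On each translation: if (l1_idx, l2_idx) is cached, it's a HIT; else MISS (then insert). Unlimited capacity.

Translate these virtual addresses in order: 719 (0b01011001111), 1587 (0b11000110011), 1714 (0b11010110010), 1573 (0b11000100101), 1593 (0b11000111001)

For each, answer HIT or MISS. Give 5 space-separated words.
vaddr=719: (2,6) not in TLB -> MISS, insert
vaddr=1587: (6,1) not in TLB -> MISS, insert
vaddr=1714: (6,5) not in TLB -> MISS, insert
vaddr=1573: (6,1) in TLB -> HIT
vaddr=1593: (6,1) in TLB -> HIT

Answer: MISS MISS MISS HIT HIT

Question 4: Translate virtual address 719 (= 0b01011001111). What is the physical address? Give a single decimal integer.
Answer: 879

Derivation:
vaddr = 719 = 0b01011001111
Split: l1_idx=2, l2_idx=6, offset=15
L1[2] = 1
L2[1][6] = 27
paddr = 27 * 32 + 15 = 879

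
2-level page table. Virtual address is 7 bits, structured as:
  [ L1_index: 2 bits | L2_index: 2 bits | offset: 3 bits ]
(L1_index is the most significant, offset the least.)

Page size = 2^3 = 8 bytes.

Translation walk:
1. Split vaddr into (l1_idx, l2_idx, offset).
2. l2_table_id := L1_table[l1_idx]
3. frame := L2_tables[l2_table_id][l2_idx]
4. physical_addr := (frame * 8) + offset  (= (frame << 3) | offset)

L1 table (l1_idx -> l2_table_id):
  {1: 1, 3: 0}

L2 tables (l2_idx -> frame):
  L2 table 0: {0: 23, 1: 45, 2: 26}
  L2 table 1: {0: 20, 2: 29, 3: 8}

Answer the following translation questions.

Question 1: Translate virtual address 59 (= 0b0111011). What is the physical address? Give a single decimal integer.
vaddr = 59 = 0b0111011
Split: l1_idx=1, l2_idx=3, offset=3
L1[1] = 1
L2[1][3] = 8
paddr = 8 * 8 + 3 = 67

Answer: 67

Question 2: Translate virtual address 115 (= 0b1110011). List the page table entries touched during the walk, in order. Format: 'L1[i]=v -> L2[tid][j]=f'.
vaddr = 115 = 0b1110011
Split: l1_idx=3, l2_idx=2, offset=3

Answer: L1[3]=0 -> L2[0][2]=26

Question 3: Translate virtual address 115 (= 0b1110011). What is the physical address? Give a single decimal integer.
vaddr = 115 = 0b1110011
Split: l1_idx=3, l2_idx=2, offset=3
L1[3] = 0
L2[0][2] = 26
paddr = 26 * 8 + 3 = 211

Answer: 211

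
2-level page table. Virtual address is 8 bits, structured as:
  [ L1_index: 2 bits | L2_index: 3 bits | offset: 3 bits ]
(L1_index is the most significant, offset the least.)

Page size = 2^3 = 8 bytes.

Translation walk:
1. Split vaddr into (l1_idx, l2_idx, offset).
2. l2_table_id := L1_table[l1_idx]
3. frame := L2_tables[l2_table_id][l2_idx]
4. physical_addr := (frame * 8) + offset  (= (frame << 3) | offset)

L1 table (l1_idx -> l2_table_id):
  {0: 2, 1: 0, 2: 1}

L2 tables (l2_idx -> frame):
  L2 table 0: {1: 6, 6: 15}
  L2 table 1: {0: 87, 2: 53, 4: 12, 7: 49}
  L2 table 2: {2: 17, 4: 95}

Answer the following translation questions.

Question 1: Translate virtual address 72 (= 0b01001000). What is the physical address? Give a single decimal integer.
vaddr = 72 = 0b01001000
Split: l1_idx=1, l2_idx=1, offset=0
L1[1] = 0
L2[0][1] = 6
paddr = 6 * 8 + 0 = 48

Answer: 48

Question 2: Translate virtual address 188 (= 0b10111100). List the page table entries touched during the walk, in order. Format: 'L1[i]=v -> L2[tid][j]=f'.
vaddr = 188 = 0b10111100
Split: l1_idx=2, l2_idx=7, offset=4

Answer: L1[2]=1 -> L2[1][7]=49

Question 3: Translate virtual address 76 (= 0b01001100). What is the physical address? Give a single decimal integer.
Answer: 52

Derivation:
vaddr = 76 = 0b01001100
Split: l1_idx=1, l2_idx=1, offset=4
L1[1] = 0
L2[0][1] = 6
paddr = 6 * 8 + 4 = 52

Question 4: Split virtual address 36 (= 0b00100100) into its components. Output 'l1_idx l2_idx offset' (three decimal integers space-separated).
Answer: 0 4 4

Derivation:
vaddr = 36 = 0b00100100
  top 2 bits -> l1_idx = 0
  next 3 bits -> l2_idx = 4
  bottom 3 bits -> offset = 4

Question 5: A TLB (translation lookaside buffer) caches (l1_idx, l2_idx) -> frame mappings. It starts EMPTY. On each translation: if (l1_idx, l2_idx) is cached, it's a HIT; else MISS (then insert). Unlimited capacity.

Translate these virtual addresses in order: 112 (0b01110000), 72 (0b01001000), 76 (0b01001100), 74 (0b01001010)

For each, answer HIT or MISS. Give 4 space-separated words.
vaddr=112: (1,6) not in TLB -> MISS, insert
vaddr=72: (1,1) not in TLB -> MISS, insert
vaddr=76: (1,1) in TLB -> HIT
vaddr=74: (1,1) in TLB -> HIT

Answer: MISS MISS HIT HIT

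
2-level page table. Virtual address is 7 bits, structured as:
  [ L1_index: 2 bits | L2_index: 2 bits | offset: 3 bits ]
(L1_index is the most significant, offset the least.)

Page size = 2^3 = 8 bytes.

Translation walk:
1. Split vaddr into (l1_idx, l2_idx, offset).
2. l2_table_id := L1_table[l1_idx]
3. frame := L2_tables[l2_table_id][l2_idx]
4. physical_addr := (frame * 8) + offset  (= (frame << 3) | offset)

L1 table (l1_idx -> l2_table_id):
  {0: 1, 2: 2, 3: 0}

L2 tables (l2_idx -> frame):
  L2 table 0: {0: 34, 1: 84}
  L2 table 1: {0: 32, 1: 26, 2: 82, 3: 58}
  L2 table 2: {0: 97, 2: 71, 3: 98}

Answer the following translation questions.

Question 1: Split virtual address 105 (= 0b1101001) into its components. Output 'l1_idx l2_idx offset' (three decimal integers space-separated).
vaddr = 105 = 0b1101001
  top 2 bits -> l1_idx = 3
  next 2 bits -> l2_idx = 1
  bottom 3 bits -> offset = 1

Answer: 3 1 1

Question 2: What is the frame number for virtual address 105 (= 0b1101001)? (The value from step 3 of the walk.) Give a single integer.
Answer: 84

Derivation:
vaddr = 105: l1_idx=3, l2_idx=1
L1[3] = 0; L2[0][1] = 84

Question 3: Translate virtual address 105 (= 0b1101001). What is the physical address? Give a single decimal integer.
vaddr = 105 = 0b1101001
Split: l1_idx=3, l2_idx=1, offset=1
L1[3] = 0
L2[0][1] = 84
paddr = 84 * 8 + 1 = 673

Answer: 673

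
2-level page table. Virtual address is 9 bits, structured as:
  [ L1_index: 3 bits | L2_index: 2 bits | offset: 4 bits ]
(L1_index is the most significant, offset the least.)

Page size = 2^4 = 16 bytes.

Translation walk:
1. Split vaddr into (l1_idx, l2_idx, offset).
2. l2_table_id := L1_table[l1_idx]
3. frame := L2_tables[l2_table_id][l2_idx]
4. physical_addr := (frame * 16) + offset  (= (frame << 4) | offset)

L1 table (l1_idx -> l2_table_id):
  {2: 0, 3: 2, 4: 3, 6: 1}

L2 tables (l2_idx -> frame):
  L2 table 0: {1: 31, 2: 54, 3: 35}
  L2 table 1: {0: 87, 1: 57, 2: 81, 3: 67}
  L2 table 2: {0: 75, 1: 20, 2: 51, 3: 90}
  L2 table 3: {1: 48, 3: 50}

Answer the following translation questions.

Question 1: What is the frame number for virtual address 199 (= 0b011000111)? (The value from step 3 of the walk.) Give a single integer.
Answer: 75

Derivation:
vaddr = 199: l1_idx=3, l2_idx=0
L1[3] = 2; L2[2][0] = 75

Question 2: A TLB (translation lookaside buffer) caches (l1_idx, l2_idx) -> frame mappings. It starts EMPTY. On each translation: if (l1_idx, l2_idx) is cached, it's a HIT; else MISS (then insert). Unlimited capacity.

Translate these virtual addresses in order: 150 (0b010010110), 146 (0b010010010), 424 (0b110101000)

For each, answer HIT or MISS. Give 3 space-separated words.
vaddr=150: (2,1) not in TLB -> MISS, insert
vaddr=146: (2,1) in TLB -> HIT
vaddr=424: (6,2) not in TLB -> MISS, insert

Answer: MISS HIT MISS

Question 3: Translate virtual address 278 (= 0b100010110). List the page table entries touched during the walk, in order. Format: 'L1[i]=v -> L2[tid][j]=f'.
vaddr = 278 = 0b100010110
Split: l1_idx=4, l2_idx=1, offset=6

Answer: L1[4]=3 -> L2[3][1]=48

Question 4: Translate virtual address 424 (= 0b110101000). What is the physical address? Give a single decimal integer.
Answer: 1304

Derivation:
vaddr = 424 = 0b110101000
Split: l1_idx=6, l2_idx=2, offset=8
L1[6] = 1
L2[1][2] = 81
paddr = 81 * 16 + 8 = 1304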